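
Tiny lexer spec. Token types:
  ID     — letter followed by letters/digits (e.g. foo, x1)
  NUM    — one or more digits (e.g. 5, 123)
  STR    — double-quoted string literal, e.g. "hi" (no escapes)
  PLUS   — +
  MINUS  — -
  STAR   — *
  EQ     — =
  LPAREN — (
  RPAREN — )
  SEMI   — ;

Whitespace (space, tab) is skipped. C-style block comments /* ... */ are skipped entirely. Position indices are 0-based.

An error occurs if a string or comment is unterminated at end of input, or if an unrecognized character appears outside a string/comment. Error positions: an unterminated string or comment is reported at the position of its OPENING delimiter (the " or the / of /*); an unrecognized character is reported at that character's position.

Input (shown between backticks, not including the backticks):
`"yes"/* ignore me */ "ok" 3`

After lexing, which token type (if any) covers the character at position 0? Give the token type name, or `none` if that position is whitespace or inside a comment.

pos=0: enter STRING mode
pos=0: emit STR "yes" (now at pos=5)
pos=5: enter COMMENT mode (saw '/*')
exit COMMENT mode (now at pos=20)
pos=21: enter STRING mode
pos=21: emit STR "ok" (now at pos=25)
pos=26: emit NUM '3' (now at pos=27)
DONE. 3 tokens: [STR, STR, NUM]
Position 0: char is '"' -> STR

Answer: STR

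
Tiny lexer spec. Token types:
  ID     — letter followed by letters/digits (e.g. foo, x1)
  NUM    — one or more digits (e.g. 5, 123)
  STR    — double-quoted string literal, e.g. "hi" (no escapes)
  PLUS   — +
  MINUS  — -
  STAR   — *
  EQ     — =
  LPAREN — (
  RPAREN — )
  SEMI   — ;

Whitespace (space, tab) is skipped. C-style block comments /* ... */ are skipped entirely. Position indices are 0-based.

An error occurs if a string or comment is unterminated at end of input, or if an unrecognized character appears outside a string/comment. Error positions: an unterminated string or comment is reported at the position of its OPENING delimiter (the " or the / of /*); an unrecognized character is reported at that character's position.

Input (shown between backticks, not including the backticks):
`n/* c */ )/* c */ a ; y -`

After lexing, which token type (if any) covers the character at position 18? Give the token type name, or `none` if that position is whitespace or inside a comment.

pos=0: emit ID 'n' (now at pos=1)
pos=1: enter COMMENT mode (saw '/*')
exit COMMENT mode (now at pos=8)
pos=9: emit RPAREN ')'
pos=10: enter COMMENT mode (saw '/*')
exit COMMENT mode (now at pos=17)
pos=18: emit ID 'a' (now at pos=19)
pos=20: emit SEMI ';'
pos=22: emit ID 'y' (now at pos=23)
pos=24: emit MINUS '-'
DONE. 6 tokens: [ID, RPAREN, ID, SEMI, ID, MINUS]
Position 18: char is 'a' -> ID

Answer: ID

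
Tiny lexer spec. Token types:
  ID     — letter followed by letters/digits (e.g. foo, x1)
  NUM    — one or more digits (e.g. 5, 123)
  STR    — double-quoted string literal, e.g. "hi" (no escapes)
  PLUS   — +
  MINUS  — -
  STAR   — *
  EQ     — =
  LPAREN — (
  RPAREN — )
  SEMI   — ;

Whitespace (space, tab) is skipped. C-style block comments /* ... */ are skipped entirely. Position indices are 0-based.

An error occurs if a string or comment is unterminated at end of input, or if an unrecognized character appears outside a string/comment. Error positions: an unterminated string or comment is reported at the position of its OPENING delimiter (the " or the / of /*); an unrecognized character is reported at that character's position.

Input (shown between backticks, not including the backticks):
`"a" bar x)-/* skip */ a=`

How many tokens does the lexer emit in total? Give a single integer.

pos=0: enter STRING mode
pos=0: emit STR "a" (now at pos=3)
pos=4: emit ID 'bar' (now at pos=7)
pos=8: emit ID 'x' (now at pos=9)
pos=9: emit RPAREN ')'
pos=10: emit MINUS '-'
pos=11: enter COMMENT mode (saw '/*')
exit COMMENT mode (now at pos=21)
pos=22: emit ID 'a' (now at pos=23)
pos=23: emit EQ '='
DONE. 7 tokens: [STR, ID, ID, RPAREN, MINUS, ID, EQ]

Answer: 7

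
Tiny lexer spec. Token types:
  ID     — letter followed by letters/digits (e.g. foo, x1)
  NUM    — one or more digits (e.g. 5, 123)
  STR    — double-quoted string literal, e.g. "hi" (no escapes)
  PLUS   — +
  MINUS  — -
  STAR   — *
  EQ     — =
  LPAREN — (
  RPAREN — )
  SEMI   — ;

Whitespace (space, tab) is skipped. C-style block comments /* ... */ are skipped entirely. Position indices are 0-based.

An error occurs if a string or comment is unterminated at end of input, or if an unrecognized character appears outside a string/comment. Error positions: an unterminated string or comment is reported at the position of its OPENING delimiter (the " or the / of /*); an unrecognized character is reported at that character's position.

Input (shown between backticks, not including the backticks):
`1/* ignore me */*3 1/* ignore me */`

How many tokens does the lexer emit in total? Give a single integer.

pos=0: emit NUM '1' (now at pos=1)
pos=1: enter COMMENT mode (saw '/*')
exit COMMENT mode (now at pos=16)
pos=16: emit STAR '*'
pos=17: emit NUM '3' (now at pos=18)
pos=19: emit NUM '1' (now at pos=20)
pos=20: enter COMMENT mode (saw '/*')
exit COMMENT mode (now at pos=35)
DONE. 4 tokens: [NUM, STAR, NUM, NUM]

Answer: 4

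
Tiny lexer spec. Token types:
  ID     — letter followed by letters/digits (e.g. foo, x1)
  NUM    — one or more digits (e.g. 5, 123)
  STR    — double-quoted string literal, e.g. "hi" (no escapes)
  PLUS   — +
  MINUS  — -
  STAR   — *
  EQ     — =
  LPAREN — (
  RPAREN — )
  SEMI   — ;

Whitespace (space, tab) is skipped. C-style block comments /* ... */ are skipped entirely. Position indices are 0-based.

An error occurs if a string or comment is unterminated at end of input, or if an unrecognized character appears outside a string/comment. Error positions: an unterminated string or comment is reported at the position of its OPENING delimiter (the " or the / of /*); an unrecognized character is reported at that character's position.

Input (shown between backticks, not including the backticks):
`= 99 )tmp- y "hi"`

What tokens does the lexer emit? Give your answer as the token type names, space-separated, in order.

Answer: EQ NUM RPAREN ID MINUS ID STR

Derivation:
pos=0: emit EQ '='
pos=2: emit NUM '99' (now at pos=4)
pos=5: emit RPAREN ')'
pos=6: emit ID 'tmp' (now at pos=9)
pos=9: emit MINUS '-'
pos=11: emit ID 'y' (now at pos=12)
pos=13: enter STRING mode
pos=13: emit STR "hi" (now at pos=17)
DONE. 7 tokens: [EQ, NUM, RPAREN, ID, MINUS, ID, STR]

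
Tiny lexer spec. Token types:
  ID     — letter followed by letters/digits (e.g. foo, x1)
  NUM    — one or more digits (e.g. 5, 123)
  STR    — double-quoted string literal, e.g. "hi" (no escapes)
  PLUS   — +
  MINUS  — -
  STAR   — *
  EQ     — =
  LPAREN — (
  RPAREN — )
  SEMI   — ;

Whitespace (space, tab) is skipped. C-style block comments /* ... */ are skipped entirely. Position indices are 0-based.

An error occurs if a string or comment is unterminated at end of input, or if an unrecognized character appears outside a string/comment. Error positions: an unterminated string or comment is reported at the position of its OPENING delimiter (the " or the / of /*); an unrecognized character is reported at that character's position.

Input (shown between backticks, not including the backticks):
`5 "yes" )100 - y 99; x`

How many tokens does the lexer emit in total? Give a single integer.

pos=0: emit NUM '5' (now at pos=1)
pos=2: enter STRING mode
pos=2: emit STR "yes" (now at pos=7)
pos=8: emit RPAREN ')'
pos=9: emit NUM '100' (now at pos=12)
pos=13: emit MINUS '-'
pos=15: emit ID 'y' (now at pos=16)
pos=17: emit NUM '99' (now at pos=19)
pos=19: emit SEMI ';'
pos=21: emit ID 'x' (now at pos=22)
DONE. 9 tokens: [NUM, STR, RPAREN, NUM, MINUS, ID, NUM, SEMI, ID]

Answer: 9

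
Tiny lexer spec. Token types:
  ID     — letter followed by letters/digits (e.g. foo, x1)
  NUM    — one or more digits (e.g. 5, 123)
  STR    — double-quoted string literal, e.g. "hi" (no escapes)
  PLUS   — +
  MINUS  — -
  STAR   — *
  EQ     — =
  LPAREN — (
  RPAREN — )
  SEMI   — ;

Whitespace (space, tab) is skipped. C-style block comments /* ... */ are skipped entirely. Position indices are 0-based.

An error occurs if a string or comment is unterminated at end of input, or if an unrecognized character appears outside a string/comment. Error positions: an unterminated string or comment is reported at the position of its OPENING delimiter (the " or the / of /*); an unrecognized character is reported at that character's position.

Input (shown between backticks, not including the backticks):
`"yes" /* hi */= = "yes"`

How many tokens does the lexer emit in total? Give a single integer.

Answer: 4

Derivation:
pos=0: enter STRING mode
pos=0: emit STR "yes" (now at pos=5)
pos=6: enter COMMENT mode (saw '/*')
exit COMMENT mode (now at pos=14)
pos=14: emit EQ '='
pos=16: emit EQ '='
pos=18: enter STRING mode
pos=18: emit STR "yes" (now at pos=23)
DONE. 4 tokens: [STR, EQ, EQ, STR]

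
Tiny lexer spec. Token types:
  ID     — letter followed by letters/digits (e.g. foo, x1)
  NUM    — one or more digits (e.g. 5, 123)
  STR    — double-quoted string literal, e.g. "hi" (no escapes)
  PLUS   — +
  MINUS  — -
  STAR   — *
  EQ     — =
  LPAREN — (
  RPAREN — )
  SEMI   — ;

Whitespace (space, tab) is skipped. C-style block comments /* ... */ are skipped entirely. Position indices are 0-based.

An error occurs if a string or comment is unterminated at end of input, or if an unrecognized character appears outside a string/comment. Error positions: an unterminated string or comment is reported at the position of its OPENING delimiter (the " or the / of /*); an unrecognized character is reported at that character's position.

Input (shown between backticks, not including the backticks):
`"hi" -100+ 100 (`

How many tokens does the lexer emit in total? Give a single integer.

Answer: 6

Derivation:
pos=0: enter STRING mode
pos=0: emit STR "hi" (now at pos=4)
pos=5: emit MINUS '-'
pos=6: emit NUM '100' (now at pos=9)
pos=9: emit PLUS '+'
pos=11: emit NUM '100' (now at pos=14)
pos=15: emit LPAREN '('
DONE. 6 tokens: [STR, MINUS, NUM, PLUS, NUM, LPAREN]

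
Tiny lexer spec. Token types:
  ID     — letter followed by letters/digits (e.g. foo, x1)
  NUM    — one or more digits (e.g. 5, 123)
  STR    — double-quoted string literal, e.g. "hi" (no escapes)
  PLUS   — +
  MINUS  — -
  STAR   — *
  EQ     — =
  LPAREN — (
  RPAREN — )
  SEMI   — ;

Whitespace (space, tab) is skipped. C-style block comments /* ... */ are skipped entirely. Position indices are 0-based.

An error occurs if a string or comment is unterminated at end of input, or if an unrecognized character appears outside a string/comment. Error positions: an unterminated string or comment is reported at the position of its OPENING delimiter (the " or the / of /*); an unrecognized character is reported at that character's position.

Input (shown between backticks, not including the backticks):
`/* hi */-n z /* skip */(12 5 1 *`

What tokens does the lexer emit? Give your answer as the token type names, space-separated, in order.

Answer: MINUS ID ID LPAREN NUM NUM NUM STAR

Derivation:
pos=0: enter COMMENT mode (saw '/*')
exit COMMENT mode (now at pos=8)
pos=8: emit MINUS '-'
pos=9: emit ID 'n' (now at pos=10)
pos=11: emit ID 'z' (now at pos=12)
pos=13: enter COMMENT mode (saw '/*')
exit COMMENT mode (now at pos=23)
pos=23: emit LPAREN '('
pos=24: emit NUM '12' (now at pos=26)
pos=27: emit NUM '5' (now at pos=28)
pos=29: emit NUM '1' (now at pos=30)
pos=31: emit STAR '*'
DONE. 8 tokens: [MINUS, ID, ID, LPAREN, NUM, NUM, NUM, STAR]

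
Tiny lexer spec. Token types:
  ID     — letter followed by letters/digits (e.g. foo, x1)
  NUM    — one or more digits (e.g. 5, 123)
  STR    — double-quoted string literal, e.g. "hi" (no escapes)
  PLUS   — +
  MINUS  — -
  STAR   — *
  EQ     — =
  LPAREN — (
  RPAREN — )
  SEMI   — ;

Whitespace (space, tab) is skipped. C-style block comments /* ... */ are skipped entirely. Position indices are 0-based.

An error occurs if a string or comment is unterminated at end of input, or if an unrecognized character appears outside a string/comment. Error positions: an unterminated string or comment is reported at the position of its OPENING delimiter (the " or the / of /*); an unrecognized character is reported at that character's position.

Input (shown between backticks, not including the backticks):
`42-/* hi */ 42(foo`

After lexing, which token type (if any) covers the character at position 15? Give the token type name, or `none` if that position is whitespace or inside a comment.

Answer: ID

Derivation:
pos=0: emit NUM '42' (now at pos=2)
pos=2: emit MINUS '-'
pos=3: enter COMMENT mode (saw '/*')
exit COMMENT mode (now at pos=11)
pos=12: emit NUM '42' (now at pos=14)
pos=14: emit LPAREN '('
pos=15: emit ID 'foo' (now at pos=18)
DONE. 5 tokens: [NUM, MINUS, NUM, LPAREN, ID]
Position 15: char is 'f' -> ID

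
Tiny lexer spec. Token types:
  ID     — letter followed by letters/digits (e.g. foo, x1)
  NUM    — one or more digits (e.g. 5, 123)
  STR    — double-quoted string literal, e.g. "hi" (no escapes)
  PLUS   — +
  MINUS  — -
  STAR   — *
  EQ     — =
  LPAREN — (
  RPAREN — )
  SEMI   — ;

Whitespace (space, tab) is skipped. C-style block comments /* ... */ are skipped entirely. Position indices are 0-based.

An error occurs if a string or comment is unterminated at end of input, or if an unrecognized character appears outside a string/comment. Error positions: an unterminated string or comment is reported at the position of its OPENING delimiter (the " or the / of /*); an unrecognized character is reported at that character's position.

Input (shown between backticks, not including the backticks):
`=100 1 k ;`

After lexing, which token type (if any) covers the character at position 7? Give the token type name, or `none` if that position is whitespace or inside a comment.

pos=0: emit EQ '='
pos=1: emit NUM '100' (now at pos=4)
pos=5: emit NUM '1' (now at pos=6)
pos=7: emit ID 'k' (now at pos=8)
pos=9: emit SEMI ';'
DONE. 5 tokens: [EQ, NUM, NUM, ID, SEMI]
Position 7: char is 'k' -> ID

Answer: ID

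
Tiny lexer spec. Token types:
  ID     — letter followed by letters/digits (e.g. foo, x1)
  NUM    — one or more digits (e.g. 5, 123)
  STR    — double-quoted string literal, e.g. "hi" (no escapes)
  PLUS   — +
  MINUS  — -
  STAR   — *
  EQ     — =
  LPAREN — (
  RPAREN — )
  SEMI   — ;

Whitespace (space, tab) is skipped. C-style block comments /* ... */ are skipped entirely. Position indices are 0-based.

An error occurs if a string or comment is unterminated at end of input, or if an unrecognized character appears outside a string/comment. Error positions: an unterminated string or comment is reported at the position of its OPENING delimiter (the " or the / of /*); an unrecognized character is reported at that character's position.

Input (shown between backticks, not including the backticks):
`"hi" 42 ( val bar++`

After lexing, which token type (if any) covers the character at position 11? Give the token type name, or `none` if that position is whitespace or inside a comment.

pos=0: enter STRING mode
pos=0: emit STR "hi" (now at pos=4)
pos=5: emit NUM '42' (now at pos=7)
pos=8: emit LPAREN '('
pos=10: emit ID 'val' (now at pos=13)
pos=14: emit ID 'bar' (now at pos=17)
pos=17: emit PLUS '+'
pos=18: emit PLUS '+'
DONE. 7 tokens: [STR, NUM, LPAREN, ID, ID, PLUS, PLUS]
Position 11: char is 'a' -> ID

Answer: ID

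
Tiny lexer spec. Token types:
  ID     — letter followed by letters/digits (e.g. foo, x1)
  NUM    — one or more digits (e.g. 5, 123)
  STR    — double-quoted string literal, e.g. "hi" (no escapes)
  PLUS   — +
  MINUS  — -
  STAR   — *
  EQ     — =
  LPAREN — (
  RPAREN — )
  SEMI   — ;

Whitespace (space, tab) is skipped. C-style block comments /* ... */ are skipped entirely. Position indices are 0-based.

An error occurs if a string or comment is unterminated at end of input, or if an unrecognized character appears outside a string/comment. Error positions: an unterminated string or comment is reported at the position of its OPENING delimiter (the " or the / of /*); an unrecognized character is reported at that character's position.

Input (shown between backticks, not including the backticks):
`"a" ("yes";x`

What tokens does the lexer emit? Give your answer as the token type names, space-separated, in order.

pos=0: enter STRING mode
pos=0: emit STR "a" (now at pos=3)
pos=4: emit LPAREN '('
pos=5: enter STRING mode
pos=5: emit STR "yes" (now at pos=10)
pos=10: emit SEMI ';'
pos=11: emit ID 'x' (now at pos=12)
DONE. 5 tokens: [STR, LPAREN, STR, SEMI, ID]

Answer: STR LPAREN STR SEMI ID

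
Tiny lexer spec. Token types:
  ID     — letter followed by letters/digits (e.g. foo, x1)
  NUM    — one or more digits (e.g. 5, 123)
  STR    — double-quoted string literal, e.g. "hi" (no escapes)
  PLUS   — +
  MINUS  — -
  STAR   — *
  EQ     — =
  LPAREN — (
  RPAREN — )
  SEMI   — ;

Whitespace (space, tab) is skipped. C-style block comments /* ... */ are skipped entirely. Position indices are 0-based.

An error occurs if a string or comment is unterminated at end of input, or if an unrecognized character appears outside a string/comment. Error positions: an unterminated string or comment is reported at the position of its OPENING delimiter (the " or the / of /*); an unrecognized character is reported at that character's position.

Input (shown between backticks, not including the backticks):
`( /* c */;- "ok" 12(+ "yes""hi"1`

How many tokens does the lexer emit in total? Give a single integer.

pos=0: emit LPAREN '('
pos=2: enter COMMENT mode (saw '/*')
exit COMMENT mode (now at pos=9)
pos=9: emit SEMI ';'
pos=10: emit MINUS '-'
pos=12: enter STRING mode
pos=12: emit STR "ok" (now at pos=16)
pos=17: emit NUM '12' (now at pos=19)
pos=19: emit LPAREN '('
pos=20: emit PLUS '+'
pos=22: enter STRING mode
pos=22: emit STR "yes" (now at pos=27)
pos=27: enter STRING mode
pos=27: emit STR "hi" (now at pos=31)
pos=31: emit NUM '1' (now at pos=32)
DONE. 10 tokens: [LPAREN, SEMI, MINUS, STR, NUM, LPAREN, PLUS, STR, STR, NUM]

Answer: 10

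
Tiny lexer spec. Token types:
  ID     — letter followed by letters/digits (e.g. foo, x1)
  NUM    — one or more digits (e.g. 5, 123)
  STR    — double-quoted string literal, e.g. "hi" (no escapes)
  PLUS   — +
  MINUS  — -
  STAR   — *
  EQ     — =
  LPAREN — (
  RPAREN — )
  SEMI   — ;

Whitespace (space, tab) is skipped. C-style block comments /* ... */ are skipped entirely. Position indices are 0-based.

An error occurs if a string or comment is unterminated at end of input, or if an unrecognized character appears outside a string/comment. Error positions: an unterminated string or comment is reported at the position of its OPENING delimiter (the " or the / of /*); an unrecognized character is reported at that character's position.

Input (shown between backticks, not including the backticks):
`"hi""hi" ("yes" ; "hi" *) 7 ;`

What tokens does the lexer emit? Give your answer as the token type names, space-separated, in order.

Answer: STR STR LPAREN STR SEMI STR STAR RPAREN NUM SEMI

Derivation:
pos=0: enter STRING mode
pos=0: emit STR "hi" (now at pos=4)
pos=4: enter STRING mode
pos=4: emit STR "hi" (now at pos=8)
pos=9: emit LPAREN '('
pos=10: enter STRING mode
pos=10: emit STR "yes" (now at pos=15)
pos=16: emit SEMI ';'
pos=18: enter STRING mode
pos=18: emit STR "hi" (now at pos=22)
pos=23: emit STAR '*'
pos=24: emit RPAREN ')'
pos=26: emit NUM '7' (now at pos=27)
pos=28: emit SEMI ';'
DONE. 10 tokens: [STR, STR, LPAREN, STR, SEMI, STR, STAR, RPAREN, NUM, SEMI]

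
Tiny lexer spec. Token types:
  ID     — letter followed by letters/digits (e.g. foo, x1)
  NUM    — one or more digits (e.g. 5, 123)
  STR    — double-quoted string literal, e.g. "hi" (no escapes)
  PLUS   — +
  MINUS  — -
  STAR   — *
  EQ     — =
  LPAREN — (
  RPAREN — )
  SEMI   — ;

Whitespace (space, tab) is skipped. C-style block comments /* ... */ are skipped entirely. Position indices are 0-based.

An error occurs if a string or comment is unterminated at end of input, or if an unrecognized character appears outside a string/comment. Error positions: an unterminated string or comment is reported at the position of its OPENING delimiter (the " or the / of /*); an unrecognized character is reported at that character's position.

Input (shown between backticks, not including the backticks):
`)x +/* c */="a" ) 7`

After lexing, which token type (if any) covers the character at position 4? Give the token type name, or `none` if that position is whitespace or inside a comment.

pos=0: emit RPAREN ')'
pos=1: emit ID 'x' (now at pos=2)
pos=3: emit PLUS '+'
pos=4: enter COMMENT mode (saw '/*')
exit COMMENT mode (now at pos=11)
pos=11: emit EQ '='
pos=12: enter STRING mode
pos=12: emit STR "a" (now at pos=15)
pos=16: emit RPAREN ')'
pos=18: emit NUM '7' (now at pos=19)
DONE. 7 tokens: [RPAREN, ID, PLUS, EQ, STR, RPAREN, NUM]
Position 4: char is '/' -> none

Answer: none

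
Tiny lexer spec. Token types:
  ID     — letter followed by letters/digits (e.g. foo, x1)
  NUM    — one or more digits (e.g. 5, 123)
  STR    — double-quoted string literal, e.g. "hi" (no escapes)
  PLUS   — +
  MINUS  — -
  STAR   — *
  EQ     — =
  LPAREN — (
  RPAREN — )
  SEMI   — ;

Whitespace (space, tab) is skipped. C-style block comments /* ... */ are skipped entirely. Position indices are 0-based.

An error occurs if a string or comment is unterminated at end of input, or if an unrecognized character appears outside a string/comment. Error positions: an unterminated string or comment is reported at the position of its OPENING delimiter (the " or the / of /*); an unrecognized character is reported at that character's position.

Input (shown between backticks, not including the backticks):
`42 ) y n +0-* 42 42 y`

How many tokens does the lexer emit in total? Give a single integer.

pos=0: emit NUM '42' (now at pos=2)
pos=3: emit RPAREN ')'
pos=5: emit ID 'y' (now at pos=6)
pos=7: emit ID 'n' (now at pos=8)
pos=9: emit PLUS '+'
pos=10: emit NUM '0' (now at pos=11)
pos=11: emit MINUS '-'
pos=12: emit STAR '*'
pos=14: emit NUM '42' (now at pos=16)
pos=17: emit NUM '42' (now at pos=19)
pos=20: emit ID 'y' (now at pos=21)
DONE. 11 tokens: [NUM, RPAREN, ID, ID, PLUS, NUM, MINUS, STAR, NUM, NUM, ID]

Answer: 11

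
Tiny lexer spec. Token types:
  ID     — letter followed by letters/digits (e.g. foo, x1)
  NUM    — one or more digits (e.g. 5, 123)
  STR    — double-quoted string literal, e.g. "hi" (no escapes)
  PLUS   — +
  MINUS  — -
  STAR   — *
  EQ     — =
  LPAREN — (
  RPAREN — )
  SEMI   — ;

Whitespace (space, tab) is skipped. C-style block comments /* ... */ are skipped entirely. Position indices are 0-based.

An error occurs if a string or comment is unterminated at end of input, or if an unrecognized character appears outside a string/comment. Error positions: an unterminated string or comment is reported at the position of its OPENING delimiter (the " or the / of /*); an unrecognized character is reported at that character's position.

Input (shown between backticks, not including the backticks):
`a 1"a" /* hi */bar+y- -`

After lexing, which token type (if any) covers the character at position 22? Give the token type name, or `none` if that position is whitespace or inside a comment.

Answer: MINUS

Derivation:
pos=0: emit ID 'a' (now at pos=1)
pos=2: emit NUM '1' (now at pos=3)
pos=3: enter STRING mode
pos=3: emit STR "a" (now at pos=6)
pos=7: enter COMMENT mode (saw '/*')
exit COMMENT mode (now at pos=15)
pos=15: emit ID 'bar' (now at pos=18)
pos=18: emit PLUS '+'
pos=19: emit ID 'y' (now at pos=20)
pos=20: emit MINUS '-'
pos=22: emit MINUS '-'
DONE. 8 tokens: [ID, NUM, STR, ID, PLUS, ID, MINUS, MINUS]
Position 22: char is '-' -> MINUS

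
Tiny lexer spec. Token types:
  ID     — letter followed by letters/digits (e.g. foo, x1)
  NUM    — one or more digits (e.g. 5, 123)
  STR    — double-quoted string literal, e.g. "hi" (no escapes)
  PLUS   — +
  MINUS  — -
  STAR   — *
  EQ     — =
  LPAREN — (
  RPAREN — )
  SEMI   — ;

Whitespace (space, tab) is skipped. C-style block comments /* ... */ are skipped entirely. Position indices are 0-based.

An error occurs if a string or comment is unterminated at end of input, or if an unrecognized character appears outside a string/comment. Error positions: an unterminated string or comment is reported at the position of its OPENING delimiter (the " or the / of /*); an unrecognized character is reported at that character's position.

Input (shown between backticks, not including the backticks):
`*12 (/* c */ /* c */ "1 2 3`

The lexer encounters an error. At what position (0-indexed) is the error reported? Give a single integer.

pos=0: emit STAR '*'
pos=1: emit NUM '12' (now at pos=3)
pos=4: emit LPAREN '('
pos=5: enter COMMENT mode (saw '/*')
exit COMMENT mode (now at pos=12)
pos=13: enter COMMENT mode (saw '/*')
exit COMMENT mode (now at pos=20)
pos=21: enter STRING mode
pos=21: ERROR — unterminated string

Answer: 21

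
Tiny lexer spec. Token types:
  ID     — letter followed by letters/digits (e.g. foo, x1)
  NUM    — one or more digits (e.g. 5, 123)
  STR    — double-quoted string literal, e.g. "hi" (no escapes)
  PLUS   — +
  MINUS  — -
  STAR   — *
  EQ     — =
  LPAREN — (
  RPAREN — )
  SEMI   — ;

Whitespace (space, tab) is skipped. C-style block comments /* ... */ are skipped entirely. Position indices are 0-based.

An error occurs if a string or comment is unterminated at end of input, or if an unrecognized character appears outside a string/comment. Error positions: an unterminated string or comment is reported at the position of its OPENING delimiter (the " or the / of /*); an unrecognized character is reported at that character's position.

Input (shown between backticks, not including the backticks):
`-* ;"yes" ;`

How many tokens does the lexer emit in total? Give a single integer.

Answer: 5

Derivation:
pos=0: emit MINUS '-'
pos=1: emit STAR '*'
pos=3: emit SEMI ';'
pos=4: enter STRING mode
pos=4: emit STR "yes" (now at pos=9)
pos=10: emit SEMI ';'
DONE. 5 tokens: [MINUS, STAR, SEMI, STR, SEMI]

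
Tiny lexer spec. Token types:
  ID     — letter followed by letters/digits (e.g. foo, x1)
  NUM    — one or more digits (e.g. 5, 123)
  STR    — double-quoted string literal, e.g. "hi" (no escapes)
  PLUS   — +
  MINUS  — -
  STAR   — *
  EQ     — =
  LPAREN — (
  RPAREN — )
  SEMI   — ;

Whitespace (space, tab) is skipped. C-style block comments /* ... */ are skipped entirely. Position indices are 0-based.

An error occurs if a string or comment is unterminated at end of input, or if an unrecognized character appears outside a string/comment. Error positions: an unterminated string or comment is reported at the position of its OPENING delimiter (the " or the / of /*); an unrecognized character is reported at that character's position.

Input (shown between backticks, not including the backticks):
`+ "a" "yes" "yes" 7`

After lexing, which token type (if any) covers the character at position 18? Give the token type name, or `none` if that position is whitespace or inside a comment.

Answer: NUM

Derivation:
pos=0: emit PLUS '+'
pos=2: enter STRING mode
pos=2: emit STR "a" (now at pos=5)
pos=6: enter STRING mode
pos=6: emit STR "yes" (now at pos=11)
pos=12: enter STRING mode
pos=12: emit STR "yes" (now at pos=17)
pos=18: emit NUM '7' (now at pos=19)
DONE. 5 tokens: [PLUS, STR, STR, STR, NUM]
Position 18: char is '7' -> NUM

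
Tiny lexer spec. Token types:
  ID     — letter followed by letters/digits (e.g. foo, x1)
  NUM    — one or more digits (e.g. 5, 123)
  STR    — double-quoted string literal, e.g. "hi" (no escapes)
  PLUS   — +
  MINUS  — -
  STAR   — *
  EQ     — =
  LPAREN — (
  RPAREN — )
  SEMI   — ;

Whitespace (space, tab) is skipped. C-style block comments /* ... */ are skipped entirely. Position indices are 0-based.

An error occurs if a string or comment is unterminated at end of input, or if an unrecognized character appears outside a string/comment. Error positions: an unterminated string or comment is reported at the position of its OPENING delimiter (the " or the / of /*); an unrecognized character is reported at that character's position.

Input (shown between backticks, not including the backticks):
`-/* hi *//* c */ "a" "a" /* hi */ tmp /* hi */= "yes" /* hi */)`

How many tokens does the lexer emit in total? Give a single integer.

Answer: 7

Derivation:
pos=0: emit MINUS '-'
pos=1: enter COMMENT mode (saw '/*')
exit COMMENT mode (now at pos=9)
pos=9: enter COMMENT mode (saw '/*')
exit COMMENT mode (now at pos=16)
pos=17: enter STRING mode
pos=17: emit STR "a" (now at pos=20)
pos=21: enter STRING mode
pos=21: emit STR "a" (now at pos=24)
pos=25: enter COMMENT mode (saw '/*')
exit COMMENT mode (now at pos=33)
pos=34: emit ID 'tmp' (now at pos=37)
pos=38: enter COMMENT mode (saw '/*')
exit COMMENT mode (now at pos=46)
pos=46: emit EQ '='
pos=48: enter STRING mode
pos=48: emit STR "yes" (now at pos=53)
pos=54: enter COMMENT mode (saw '/*')
exit COMMENT mode (now at pos=62)
pos=62: emit RPAREN ')'
DONE. 7 tokens: [MINUS, STR, STR, ID, EQ, STR, RPAREN]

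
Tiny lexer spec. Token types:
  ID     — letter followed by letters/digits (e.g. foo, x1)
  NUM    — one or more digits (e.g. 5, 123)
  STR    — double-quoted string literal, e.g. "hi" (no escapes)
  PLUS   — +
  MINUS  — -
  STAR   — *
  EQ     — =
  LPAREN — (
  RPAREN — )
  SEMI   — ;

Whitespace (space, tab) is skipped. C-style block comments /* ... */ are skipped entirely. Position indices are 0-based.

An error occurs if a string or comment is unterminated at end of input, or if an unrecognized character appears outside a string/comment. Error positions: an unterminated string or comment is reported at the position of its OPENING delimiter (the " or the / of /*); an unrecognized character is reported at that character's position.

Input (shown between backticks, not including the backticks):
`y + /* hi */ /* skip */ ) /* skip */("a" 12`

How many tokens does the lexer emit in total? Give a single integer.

pos=0: emit ID 'y' (now at pos=1)
pos=2: emit PLUS '+'
pos=4: enter COMMENT mode (saw '/*')
exit COMMENT mode (now at pos=12)
pos=13: enter COMMENT mode (saw '/*')
exit COMMENT mode (now at pos=23)
pos=24: emit RPAREN ')'
pos=26: enter COMMENT mode (saw '/*')
exit COMMENT mode (now at pos=36)
pos=36: emit LPAREN '('
pos=37: enter STRING mode
pos=37: emit STR "a" (now at pos=40)
pos=41: emit NUM '12' (now at pos=43)
DONE. 6 tokens: [ID, PLUS, RPAREN, LPAREN, STR, NUM]

Answer: 6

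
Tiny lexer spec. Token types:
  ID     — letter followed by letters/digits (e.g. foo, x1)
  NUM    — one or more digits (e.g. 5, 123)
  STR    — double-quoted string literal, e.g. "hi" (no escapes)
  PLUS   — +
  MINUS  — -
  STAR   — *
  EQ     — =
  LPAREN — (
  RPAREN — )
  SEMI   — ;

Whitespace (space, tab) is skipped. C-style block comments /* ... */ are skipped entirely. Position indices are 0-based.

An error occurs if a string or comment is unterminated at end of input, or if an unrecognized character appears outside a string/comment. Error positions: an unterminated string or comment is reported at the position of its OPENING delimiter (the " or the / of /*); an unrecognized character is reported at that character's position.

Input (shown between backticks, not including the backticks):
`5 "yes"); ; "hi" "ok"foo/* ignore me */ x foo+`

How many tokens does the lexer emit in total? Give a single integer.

Answer: 11

Derivation:
pos=0: emit NUM '5' (now at pos=1)
pos=2: enter STRING mode
pos=2: emit STR "yes" (now at pos=7)
pos=7: emit RPAREN ')'
pos=8: emit SEMI ';'
pos=10: emit SEMI ';'
pos=12: enter STRING mode
pos=12: emit STR "hi" (now at pos=16)
pos=17: enter STRING mode
pos=17: emit STR "ok" (now at pos=21)
pos=21: emit ID 'foo' (now at pos=24)
pos=24: enter COMMENT mode (saw '/*')
exit COMMENT mode (now at pos=39)
pos=40: emit ID 'x' (now at pos=41)
pos=42: emit ID 'foo' (now at pos=45)
pos=45: emit PLUS '+'
DONE. 11 tokens: [NUM, STR, RPAREN, SEMI, SEMI, STR, STR, ID, ID, ID, PLUS]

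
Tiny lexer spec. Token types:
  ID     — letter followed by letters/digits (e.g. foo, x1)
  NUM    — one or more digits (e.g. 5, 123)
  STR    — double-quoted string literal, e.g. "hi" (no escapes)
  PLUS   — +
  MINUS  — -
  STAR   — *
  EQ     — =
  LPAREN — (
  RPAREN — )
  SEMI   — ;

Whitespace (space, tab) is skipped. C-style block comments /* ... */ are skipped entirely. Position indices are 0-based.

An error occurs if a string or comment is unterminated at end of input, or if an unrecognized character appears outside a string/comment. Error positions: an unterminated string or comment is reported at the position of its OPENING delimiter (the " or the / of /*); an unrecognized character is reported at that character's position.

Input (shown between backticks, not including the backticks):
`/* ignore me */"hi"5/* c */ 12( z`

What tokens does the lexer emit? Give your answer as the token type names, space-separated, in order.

Answer: STR NUM NUM LPAREN ID

Derivation:
pos=0: enter COMMENT mode (saw '/*')
exit COMMENT mode (now at pos=15)
pos=15: enter STRING mode
pos=15: emit STR "hi" (now at pos=19)
pos=19: emit NUM '5' (now at pos=20)
pos=20: enter COMMENT mode (saw '/*')
exit COMMENT mode (now at pos=27)
pos=28: emit NUM '12' (now at pos=30)
pos=30: emit LPAREN '('
pos=32: emit ID 'z' (now at pos=33)
DONE. 5 tokens: [STR, NUM, NUM, LPAREN, ID]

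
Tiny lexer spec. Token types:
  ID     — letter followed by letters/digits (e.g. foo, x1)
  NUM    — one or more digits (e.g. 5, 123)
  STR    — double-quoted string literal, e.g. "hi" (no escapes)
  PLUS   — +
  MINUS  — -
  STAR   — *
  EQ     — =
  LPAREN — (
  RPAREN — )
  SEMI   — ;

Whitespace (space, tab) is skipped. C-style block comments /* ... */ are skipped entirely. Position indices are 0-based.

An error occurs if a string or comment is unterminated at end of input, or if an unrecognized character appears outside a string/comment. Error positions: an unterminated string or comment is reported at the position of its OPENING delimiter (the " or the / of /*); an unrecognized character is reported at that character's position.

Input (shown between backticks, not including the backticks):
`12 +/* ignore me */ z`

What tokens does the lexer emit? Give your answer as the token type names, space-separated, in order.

Answer: NUM PLUS ID

Derivation:
pos=0: emit NUM '12' (now at pos=2)
pos=3: emit PLUS '+'
pos=4: enter COMMENT mode (saw '/*')
exit COMMENT mode (now at pos=19)
pos=20: emit ID 'z' (now at pos=21)
DONE. 3 tokens: [NUM, PLUS, ID]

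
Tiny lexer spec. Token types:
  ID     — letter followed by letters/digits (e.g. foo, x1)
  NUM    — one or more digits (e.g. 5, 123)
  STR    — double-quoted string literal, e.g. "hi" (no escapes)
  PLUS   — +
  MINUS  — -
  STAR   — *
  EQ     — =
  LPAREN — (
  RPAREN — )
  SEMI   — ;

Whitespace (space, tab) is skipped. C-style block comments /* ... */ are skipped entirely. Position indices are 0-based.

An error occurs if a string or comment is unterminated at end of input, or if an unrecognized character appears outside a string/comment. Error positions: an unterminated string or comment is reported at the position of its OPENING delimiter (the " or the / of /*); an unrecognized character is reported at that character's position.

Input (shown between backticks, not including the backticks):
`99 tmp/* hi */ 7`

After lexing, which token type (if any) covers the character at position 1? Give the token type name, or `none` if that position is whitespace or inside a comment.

Answer: NUM

Derivation:
pos=0: emit NUM '99' (now at pos=2)
pos=3: emit ID 'tmp' (now at pos=6)
pos=6: enter COMMENT mode (saw '/*')
exit COMMENT mode (now at pos=14)
pos=15: emit NUM '7' (now at pos=16)
DONE. 3 tokens: [NUM, ID, NUM]
Position 1: char is '9' -> NUM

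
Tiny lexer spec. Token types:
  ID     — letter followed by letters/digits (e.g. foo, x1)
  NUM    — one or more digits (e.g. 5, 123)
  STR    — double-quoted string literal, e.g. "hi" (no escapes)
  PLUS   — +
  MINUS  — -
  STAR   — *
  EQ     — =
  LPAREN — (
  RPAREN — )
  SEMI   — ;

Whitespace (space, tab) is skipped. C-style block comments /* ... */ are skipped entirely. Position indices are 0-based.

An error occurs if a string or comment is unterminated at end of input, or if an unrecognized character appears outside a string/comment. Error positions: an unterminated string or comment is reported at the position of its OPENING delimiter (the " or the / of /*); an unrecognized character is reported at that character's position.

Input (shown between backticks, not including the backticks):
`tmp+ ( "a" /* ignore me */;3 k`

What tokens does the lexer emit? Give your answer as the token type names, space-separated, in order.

pos=0: emit ID 'tmp' (now at pos=3)
pos=3: emit PLUS '+'
pos=5: emit LPAREN '('
pos=7: enter STRING mode
pos=7: emit STR "a" (now at pos=10)
pos=11: enter COMMENT mode (saw '/*')
exit COMMENT mode (now at pos=26)
pos=26: emit SEMI ';'
pos=27: emit NUM '3' (now at pos=28)
pos=29: emit ID 'k' (now at pos=30)
DONE. 7 tokens: [ID, PLUS, LPAREN, STR, SEMI, NUM, ID]

Answer: ID PLUS LPAREN STR SEMI NUM ID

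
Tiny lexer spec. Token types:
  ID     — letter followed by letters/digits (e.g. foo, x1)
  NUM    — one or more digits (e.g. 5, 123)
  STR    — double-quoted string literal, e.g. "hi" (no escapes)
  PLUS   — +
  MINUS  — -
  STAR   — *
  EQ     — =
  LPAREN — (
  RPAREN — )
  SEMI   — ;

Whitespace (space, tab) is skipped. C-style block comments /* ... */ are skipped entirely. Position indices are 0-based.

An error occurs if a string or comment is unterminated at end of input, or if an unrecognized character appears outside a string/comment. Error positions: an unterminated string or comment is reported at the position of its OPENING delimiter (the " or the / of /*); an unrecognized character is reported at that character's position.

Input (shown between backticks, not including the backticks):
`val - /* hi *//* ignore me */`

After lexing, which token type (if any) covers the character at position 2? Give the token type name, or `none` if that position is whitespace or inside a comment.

Answer: ID

Derivation:
pos=0: emit ID 'val' (now at pos=3)
pos=4: emit MINUS '-'
pos=6: enter COMMENT mode (saw '/*')
exit COMMENT mode (now at pos=14)
pos=14: enter COMMENT mode (saw '/*')
exit COMMENT mode (now at pos=29)
DONE. 2 tokens: [ID, MINUS]
Position 2: char is 'l' -> ID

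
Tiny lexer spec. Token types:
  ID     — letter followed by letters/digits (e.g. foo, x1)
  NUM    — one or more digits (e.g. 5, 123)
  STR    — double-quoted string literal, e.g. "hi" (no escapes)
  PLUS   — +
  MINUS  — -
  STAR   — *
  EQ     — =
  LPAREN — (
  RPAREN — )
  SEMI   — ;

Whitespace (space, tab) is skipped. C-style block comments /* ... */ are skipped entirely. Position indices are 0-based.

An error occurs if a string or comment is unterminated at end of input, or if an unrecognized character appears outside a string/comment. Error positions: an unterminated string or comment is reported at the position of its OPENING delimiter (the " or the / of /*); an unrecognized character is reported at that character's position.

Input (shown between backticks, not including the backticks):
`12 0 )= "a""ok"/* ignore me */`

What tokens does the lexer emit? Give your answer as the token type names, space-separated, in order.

pos=0: emit NUM '12' (now at pos=2)
pos=3: emit NUM '0' (now at pos=4)
pos=5: emit RPAREN ')'
pos=6: emit EQ '='
pos=8: enter STRING mode
pos=8: emit STR "a" (now at pos=11)
pos=11: enter STRING mode
pos=11: emit STR "ok" (now at pos=15)
pos=15: enter COMMENT mode (saw '/*')
exit COMMENT mode (now at pos=30)
DONE. 6 tokens: [NUM, NUM, RPAREN, EQ, STR, STR]

Answer: NUM NUM RPAREN EQ STR STR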